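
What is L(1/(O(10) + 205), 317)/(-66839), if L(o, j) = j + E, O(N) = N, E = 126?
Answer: -443/66839 ≈ -0.0066279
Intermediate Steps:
L(o, j) = 126 + j (L(o, j) = j + 126 = 126 + j)
L(1/(O(10) + 205), 317)/(-66839) = (126 + 317)/(-66839) = 443*(-1/66839) = -443/66839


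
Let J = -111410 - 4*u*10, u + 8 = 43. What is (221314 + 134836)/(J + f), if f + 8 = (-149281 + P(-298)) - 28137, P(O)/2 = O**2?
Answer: -178075/56314 ≈ -3.1622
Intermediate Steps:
u = 35 (u = -8 + 43 = 35)
P(O) = 2*O**2
J = -112810 (J = -111410 - 4*35*10 = -111410 - 140*10 = -111410 - 1*1400 = -111410 - 1400 = -112810)
f = 182 (f = -8 + ((-149281 + 2*(-298)**2) - 28137) = -8 + ((-149281 + 2*88804) - 28137) = -8 + ((-149281 + 177608) - 28137) = -8 + (28327 - 28137) = -8 + 190 = 182)
(221314 + 134836)/(J + f) = (221314 + 134836)/(-112810 + 182) = 356150/(-112628) = 356150*(-1/112628) = -178075/56314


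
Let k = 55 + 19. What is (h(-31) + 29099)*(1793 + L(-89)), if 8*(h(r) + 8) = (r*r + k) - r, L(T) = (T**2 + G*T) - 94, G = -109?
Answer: 2258566937/4 ≈ 5.6464e+8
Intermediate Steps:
k = 74
L(T) = -94 + T**2 - 109*T (L(T) = (T**2 - 109*T) - 94 = -94 + T**2 - 109*T)
h(r) = 5/4 - r/8 + r**2/8 (h(r) = -8 + ((r*r + 74) - r)/8 = -8 + ((r**2 + 74) - r)/8 = -8 + ((74 + r**2) - r)/8 = -8 + (74 + r**2 - r)/8 = -8 + (37/4 - r/8 + r**2/8) = 5/4 - r/8 + r**2/8)
(h(-31) + 29099)*(1793 + L(-89)) = ((5/4 - 1/8*(-31) + (1/8)*(-31)**2) + 29099)*(1793 + (-94 + (-89)**2 - 109*(-89))) = ((5/4 + 31/8 + (1/8)*961) + 29099)*(1793 + (-94 + 7921 + 9701)) = ((5/4 + 31/8 + 961/8) + 29099)*(1793 + 17528) = (501/4 + 29099)*19321 = (116897/4)*19321 = 2258566937/4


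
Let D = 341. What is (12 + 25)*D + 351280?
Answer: 363897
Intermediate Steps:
(12 + 25)*D + 351280 = (12 + 25)*341 + 351280 = 37*341 + 351280 = 12617 + 351280 = 363897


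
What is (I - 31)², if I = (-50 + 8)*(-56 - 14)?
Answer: 8462281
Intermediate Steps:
I = 2940 (I = -42*(-70) = 2940)
(I - 31)² = (2940 - 31)² = 2909² = 8462281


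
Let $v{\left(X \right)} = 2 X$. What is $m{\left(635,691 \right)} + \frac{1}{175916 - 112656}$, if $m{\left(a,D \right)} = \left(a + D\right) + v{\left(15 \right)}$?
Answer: $\frac{85780561}{63260} \approx 1356.0$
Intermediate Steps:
$m{\left(a,D \right)} = 30 + D + a$ ($m{\left(a,D \right)} = \left(a + D\right) + 2 \cdot 15 = \left(D + a\right) + 30 = 30 + D + a$)
$m{\left(635,691 \right)} + \frac{1}{175916 - 112656} = \left(30 + 691 + 635\right) + \frac{1}{175916 - 112656} = 1356 + \frac{1}{63260} = \frac{85780561}{63260}$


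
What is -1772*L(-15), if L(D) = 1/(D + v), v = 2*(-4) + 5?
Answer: 886/9 ≈ 98.444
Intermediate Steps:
v = -3 (v = -8 + 5 = -3)
L(D) = 1/(-3 + D) (L(D) = 1/(D - 3) = 1/(-3 + D))
-1772*L(-15) = -1772/(-3 - 15) = -1772/(-18) = -1772*(-1/18) = 886/9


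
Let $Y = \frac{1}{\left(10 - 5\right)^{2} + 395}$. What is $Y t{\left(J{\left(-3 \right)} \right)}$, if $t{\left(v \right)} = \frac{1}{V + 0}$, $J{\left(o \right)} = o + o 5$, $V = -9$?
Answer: $- \frac{1}{3780} \approx -0.00026455$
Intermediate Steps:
$J{\left(o \right)} = 6 o$ ($J{\left(o \right)} = o + 5 o = 6 o$)
$Y = \frac{1}{420}$ ($Y = \frac{1}{5^{2} + 395} = \frac{1}{25 + 395} = \frac{1}{420} \approx 0.002381$)
$t{\left(v \right)} = - \frac{1}{9}$ ($t{\left(v \right)} = \frac{1}{-9 + 0} = \frac{1}{-9} = - \frac{1}{9}$)
$Y t{\left(J{\left(-3 \right)} \right)} = \frac{1}{420} \left(- \frac{1}{9}\right) = - \frac{1}{3780}$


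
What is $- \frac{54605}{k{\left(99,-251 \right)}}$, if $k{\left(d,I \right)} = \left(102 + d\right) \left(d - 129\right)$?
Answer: $\frac{163}{18} \approx 9.0556$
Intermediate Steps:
$k{\left(d,I \right)} = \left(-129 + d\right) \left(102 + d\right)$ ($k{\left(d,I \right)} = \left(102 + d\right) \left(-129 + d\right) = \left(-129 + d\right) \left(102 + d\right)$)
$- \frac{54605}{k{\left(99,-251 \right)}} = - \frac{54605}{-13158 + 99^{2} - 2673} = - \frac{54605}{-13158 + 9801 - 2673} = - \frac{54605}{-6030} = \left(-54605\right) \left(- \frac{1}{6030}\right) = \frac{163}{18}$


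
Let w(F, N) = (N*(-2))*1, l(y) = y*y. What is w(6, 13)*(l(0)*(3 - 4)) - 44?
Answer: -44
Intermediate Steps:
l(y) = y**2
w(F, N) = -2*N (w(F, N) = -2*N*1 = -2*N)
w(6, 13)*(l(0)*(3 - 4)) - 44 = (-2*13)*(0**2*(3 - 4)) - 44 = -0*(-1) - 44 = -26*0 - 44 = 0 - 44 = -44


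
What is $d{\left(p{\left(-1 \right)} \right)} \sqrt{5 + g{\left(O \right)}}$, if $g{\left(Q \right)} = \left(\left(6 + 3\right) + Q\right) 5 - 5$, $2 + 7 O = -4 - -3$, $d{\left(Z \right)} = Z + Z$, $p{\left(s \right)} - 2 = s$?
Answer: $\frac{20 \sqrt{21}}{7} \approx 13.093$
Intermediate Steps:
$p{\left(s \right)} = 2 + s$
$d{\left(Z \right)} = 2 Z$
$O = - \frac{3}{7}$ ($O = - \frac{2}{7} + \frac{-4 - -3}{7} = - \frac{2}{7} + \frac{-4 + 3}{7} = - \frac{2}{7} + \frac{1}{7} \left(-1\right) = - \frac{2}{7} - \frac{1}{7} = - \frac{3}{7} \approx -0.42857$)
$g{\left(Q \right)} = 40 + 5 Q$ ($g{\left(Q \right)} = \left(9 + Q\right) 5 - 5 = \left(45 + 5 Q\right) - 5 = 40 + 5 Q$)
$d{\left(p{\left(-1 \right)} \right)} \sqrt{5 + g{\left(O \right)}} = 2 \left(2 - 1\right) \sqrt{5 + \left(40 + 5 \left(- \frac{3}{7}\right)\right)} = 2 \cdot 1 \sqrt{5 + \left(40 - \frac{15}{7}\right)} = 2 \sqrt{5 + \frac{265}{7}} = 2 \sqrt{\frac{300}{7}} = 2 \frac{10 \sqrt{21}}{7} = \frac{20 \sqrt{21}}{7}$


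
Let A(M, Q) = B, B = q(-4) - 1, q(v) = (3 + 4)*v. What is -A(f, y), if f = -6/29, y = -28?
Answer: 29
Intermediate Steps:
q(v) = 7*v
f = -6/29 (f = -6*1/29 = -6/29 ≈ -0.20690)
B = -29 (B = 7*(-4) - 1 = -28 - 1 = -29)
A(M, Q) = -29
-A(f, y) = -1*(-29) = 29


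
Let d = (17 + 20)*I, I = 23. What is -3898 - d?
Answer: -4749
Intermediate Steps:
d = 851 (d = (17 + 20)*23 = 37*23 = 851)
-3898 - d = -3898 - 1*851 = -3898 - 851 = -4749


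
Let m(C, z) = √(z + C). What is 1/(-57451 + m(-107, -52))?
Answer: -57451/3300617560 - I*√159/3300617560 ≈ -1.7406e-5 - 3.8204e-9*I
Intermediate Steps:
m(C, z) = √(C + z)
1/(-57451 + m(-107, -52)) = 1/(-57451 + √(-107 - 52)) = 1/(-57451 + √(-159)) = 1/(-57451 + I*√159)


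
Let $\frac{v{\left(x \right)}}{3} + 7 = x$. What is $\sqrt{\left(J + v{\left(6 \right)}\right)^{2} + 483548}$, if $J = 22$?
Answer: $\sqrt{483909} \approx 695.64$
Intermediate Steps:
$v{\left(x \right)} = -21 + 3 x$
$\sqrt{\left(J + v{\left(6 \right)}\right)^{2} + 483548} = \sqrt{\left(22 + \left(-21 + 3 \cdot 6\right)\right)^{2} + 483548} = \sqrt{\left(22 + \left(-21 + 18\right)\right)^{2} + 483548} = \sqrt{\left(22 - 3\right)^{2} + 483548} = \sqrt{19^{2} + 483548} = \sqrt{361 + 483548} = \sqrt{483909}$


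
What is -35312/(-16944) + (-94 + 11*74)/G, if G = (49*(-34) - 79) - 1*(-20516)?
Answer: 14063359/6626163 ≈ 2.1224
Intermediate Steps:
G = 18771 (G = (-1666 - 79) + 20516 = -1745 + 20516 = 18771)
-35312/(-16944) + (-94 + 11*74)/G = -35312/(-16944) + (-94 + 11*74)/18771 = -35312*(-1/16944) + (-94 + 814)*(1/18771) = 2207/1059 + 720*(1/18771) = 2207/1059 + 240/6257 = 14063359/6626163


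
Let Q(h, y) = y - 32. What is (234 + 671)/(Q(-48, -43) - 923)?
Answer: -905/998 ≈ -0.90681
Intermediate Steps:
Q(h, y) = -32 + y
(234 + 671)/(Q(-48, -43) - 923) = (234 + 671)/((-32 - 43) - 923) = 905/(-75 - 923) = 905/(-998) = 905*(-1/998) = -905/998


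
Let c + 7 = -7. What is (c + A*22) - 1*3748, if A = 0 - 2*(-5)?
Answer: -3542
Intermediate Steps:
c = -14 (c = -7 - 7 = -14)
A = 10 (A = 0 + 10 = 10)
(c + A*22) - 1*3748 = (-14 + 10*22) - 1*3748 = (-14 + 220) - 3748 = 206 - 3748 = -3542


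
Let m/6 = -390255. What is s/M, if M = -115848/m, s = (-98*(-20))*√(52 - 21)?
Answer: 63741650*√31/1609 ≈ 2.2057e+5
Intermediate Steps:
m = -2341530 (m = 6*(-390255) = -2341530)
s = 1960*√31 ≈ 10913.
M = 6436/130085 (M = -115848/(-2341530) = -115848*(-1/2341530) = 6436/130085 ≈ 0.049475)
s/M = (1960*√31)/(6436/130085) = (1960*√31)*(130085/6436) = 63741650*√31/1609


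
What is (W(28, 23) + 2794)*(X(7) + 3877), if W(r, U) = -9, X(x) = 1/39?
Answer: 421103140/39 ≈ 1.0798e+7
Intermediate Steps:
X(x) = 1/39
(W(28, 23) + 2794)*(X(7) + 3877) = (-9 + 2794)*(1/39 + 3877) = 2785*(151204/39) = 421103140/39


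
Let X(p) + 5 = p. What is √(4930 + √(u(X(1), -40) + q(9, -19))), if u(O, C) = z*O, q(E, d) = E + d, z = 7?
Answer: √(4930 + I*√38) ≈ 70.214 + 0.0439*I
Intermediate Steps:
X(p) = -5 + p
u(O, C) = 7*O
√(4930 + √(u(X(1), -40) + q(9, -19))) = √(4930 + √(7*(-5 + 1) + (9 - 19))) = √(4930 + √(7*(-4) - 10)) = √(4930 + √(-28 - 10)) = √(4930 + √(-38)) = √(4930 + I*√38)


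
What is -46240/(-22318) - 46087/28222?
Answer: 138207807/314929298 ≈ 0.43885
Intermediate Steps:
-46240/(-22318) - 46087/28222 = -46240*(-1/22318) - 46087*1/28222 = 23120/11159 - 46087/28222 = 138207807/314929298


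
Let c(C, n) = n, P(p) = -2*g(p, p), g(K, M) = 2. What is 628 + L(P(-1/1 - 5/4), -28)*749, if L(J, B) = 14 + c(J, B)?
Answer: -9858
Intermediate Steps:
P(p) = -4 (P(p) = -2*2 = -4)
L(J, B) = 14 + B
628 + L(P(-1/1 - 5/4), -28)*749 = 628 + (14 - 28)*749 = 628 - 14*749 = 628 - 10486 = -9858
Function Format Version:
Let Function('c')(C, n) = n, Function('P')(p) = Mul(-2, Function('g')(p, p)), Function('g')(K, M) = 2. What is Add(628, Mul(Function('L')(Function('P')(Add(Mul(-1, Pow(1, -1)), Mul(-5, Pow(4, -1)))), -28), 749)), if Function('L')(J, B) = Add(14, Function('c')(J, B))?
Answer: -9858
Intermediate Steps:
Function('P')(p) = -4 (Function('P')(p) = Mul(-2, 2) = -4)
Function('L')(J, B) = Add(14, B)
Add(628, Mul(Function('L')(Function('P')(Add(Mul(-1, Pow(1, -1)), Mul(-5, Pow(4, -1)))), -28), 749)) = Add(628, Mul(Add(14, -28), 749)) = Add(628, Mul(-14, 749)) = Add(628, -10486) = -9858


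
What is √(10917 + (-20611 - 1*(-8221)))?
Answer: I*√1473 ≈ 38.38*I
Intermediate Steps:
√(10917 + (-20611 - 1*(-8221))) = √(10917 + (-20611 + 8221)) = √(10917 - 12390) = √(-1473) = I*√1473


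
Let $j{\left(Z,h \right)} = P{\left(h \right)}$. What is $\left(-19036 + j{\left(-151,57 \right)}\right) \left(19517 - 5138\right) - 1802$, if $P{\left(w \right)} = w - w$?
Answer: $-273720446$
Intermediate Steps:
$P{\left(w \right)} = 0$
$j{\left(Z,h \right)} = 0$
$\left(-19036 + j{\left(-151,57 \right)}\right) \left(19517 - 5138\right) - 1802 = \left(-19036 + 0\right) \left(19517 - 5138\right) - 1802 = \left(-19036\right) 14379 - 1802 = -273718644 - 1802 = -273720446$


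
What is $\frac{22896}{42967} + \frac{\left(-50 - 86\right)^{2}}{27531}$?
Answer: $\frac{1425067408}{1182924477} \approx 1.2047$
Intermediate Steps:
$\frac{22896}{42967} + \frac{\left(-50 - 86\right)^{2}}{27531} = 22896 \cdot \frac{1}{42967} + \left(-136\right)^{2} \cdot \frac{1}{27531} = \frac{22896}{42967} + 18496 \cdot \frac{1}{27531} = \frac{22896}{42967} + \frac{18496}{27531} = \frac{1425067408}{1182924477}$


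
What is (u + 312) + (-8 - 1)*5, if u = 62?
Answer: 329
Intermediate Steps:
(u + 312) + (-8 - 1)*5 = (62 + 312) + (-8 - 1)*5 = 374 - 9*5 = 374 - 45 = 329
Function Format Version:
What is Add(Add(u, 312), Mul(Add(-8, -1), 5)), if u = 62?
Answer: 329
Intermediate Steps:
Add(Add(u, 312), Mul(Add(-8, -1), 5)) = Add(Add(62, 312), Mul(Add(-8, -1), 5)) = Add(374, Mul(-9, 5)) = Add(374, -45) = 329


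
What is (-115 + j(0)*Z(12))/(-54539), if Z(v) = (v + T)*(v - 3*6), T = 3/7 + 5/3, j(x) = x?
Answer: 115/54539 ≈ 0.0021086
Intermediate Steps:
T = 44/21 (T = 3*(⅐) + 5*(⅓) = 3/7 + 5/3 = 44/21 ≈ 2.0952)
Z(v) = (-18 + v)*(44/21 + v) (Z(v) = (v + 44/21)*(v - 3*6) = (44/21 + v)*(v - 18) = (44/21 + v)*(-18 + v) = (-18 + v)*(44/21 + v))
(-115 + j(0)*Z(12))/(-54539) = (-115 + 0*(-264/7 + 12² - 334/21*12))/(-54539) = (-115 + 0*(-264/7 + 144 - 1336/7))*(-1/54539) = (-115 + 0*(-592/7))*(-1/54539) = (-115 + 0)*(-1/54539) = -115*(-1/54539) = 115/54539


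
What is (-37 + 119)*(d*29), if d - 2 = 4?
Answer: 14268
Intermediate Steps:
d = 6 (d = 2 + 4 = 6)
(-37 + 119)*(d*29) = (-37 + 119)*(6*29) = 82*174 = 14268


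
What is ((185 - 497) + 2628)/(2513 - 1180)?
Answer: 2316/1333 ≈ 1.7374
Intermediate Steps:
((185 - 497) + 2628)/(2513 - 1180) = (-312 + 2628)/1333 = 2316*(1/1333) = 2316/1333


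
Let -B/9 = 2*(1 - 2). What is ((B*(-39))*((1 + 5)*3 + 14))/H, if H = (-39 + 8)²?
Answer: -22464/961 ≈ -23.376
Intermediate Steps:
H = 961 (H = (-31)² = 961)
B = 18 (B = -18*(1 - 2) = -18*(-1) = -9*(-2) = 18)
((B*(-39))*((1 + 5)*3 + 14))/H = ((18*(-39))*((1 + 5)*3 + 14))/961 = -702*(6*3 + 14)*(1/961) = -702*(18 + 14)*(1/961) = -702*32*(1/961) = -22464*1/961 = -22464/961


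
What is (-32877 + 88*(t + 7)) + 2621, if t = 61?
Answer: -24272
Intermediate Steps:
(-32877 + 88*(t + 7)) + 2621 = (-32877 + 88*(61 + 7)) + 2621 = (-32877 + 88*68) + 2621 = (-32877 + 5984) + 2621 = -26893 + 2621 = -24272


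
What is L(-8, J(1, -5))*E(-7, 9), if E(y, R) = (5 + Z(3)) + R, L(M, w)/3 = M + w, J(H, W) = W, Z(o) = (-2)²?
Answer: -702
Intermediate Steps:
Z(o) = 4
L(M, w) = 3*M + 3*w (L(M, w) = 3*(M + w) = 3*M + 3*w)
E(y, R) = 9 + R (E(y, R) = (5 + 4) + R = 9 + R)
L(-8, J(1, -5))*E(-7, 9) = (3*(-8) + 3*(-5))*(9 + 9) = (-24 - 15)*18 = -39*18 = -702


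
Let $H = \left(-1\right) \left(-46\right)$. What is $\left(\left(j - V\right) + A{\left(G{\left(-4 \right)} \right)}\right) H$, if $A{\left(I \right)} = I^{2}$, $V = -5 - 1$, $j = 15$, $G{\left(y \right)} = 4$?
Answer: $1702$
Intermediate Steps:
$V = -6$
$H = 46$
$\left(\left(j - V\right) + A{\left(G{\left(-4 \right)} \right)}\right) H = \left(\left(15 - -6\right) + 4^{2}\right) 46 = \left(\left(15 + 6\right) + 16\right) 46 = \left(21 + 16\right) 46 = 37 \cdot 46 = 1702$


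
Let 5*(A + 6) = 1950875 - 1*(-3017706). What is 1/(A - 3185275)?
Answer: -5/10957824 ≈ -4.5629e-7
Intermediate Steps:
A = 4968551/5 (A = -6 + (1950875 - 1*(-3017706))/5 = -6 + (1950875 + 3017706)/5 = -6 + (⅕)*4968581 = -6 + 4968581/5 = 4968551/5 ≈ 9.9371e+5)
1/(A - 3185275) = 1/(4968551/5 - 3185275) = 1/(-10957824/5) = -5/10957824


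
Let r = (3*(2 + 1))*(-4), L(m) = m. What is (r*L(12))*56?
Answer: -24192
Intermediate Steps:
r = -36 (r = (3*3)*(-4) = 9*(-4) = -36)
(r*L(12))*56 = -36*12*56 = -432*56 = -24192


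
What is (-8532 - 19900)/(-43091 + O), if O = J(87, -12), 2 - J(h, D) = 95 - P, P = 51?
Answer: 28432/43133 ≈ 0.65917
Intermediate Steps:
J(h, D) = -42 (J(h, D) = 2 - (95 - 1*51) = 2 - (95 - 51) = 2 - 1*44 = 2 - 44 = -42)
O = -42
(-8532 - 19900)/(-43091 + O) = (-8532 - 19900)/(-43091 - 42) = -28432/(-43133) = -28432*(-1/43133) = 28432/43133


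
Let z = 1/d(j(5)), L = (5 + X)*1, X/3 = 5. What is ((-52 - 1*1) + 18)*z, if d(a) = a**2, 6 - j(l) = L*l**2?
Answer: -35/244036 ≈ -0.00014342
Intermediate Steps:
X = 15 (X = 3*5 = 15)
L = 20 (L = (5 + 15)*1 = 20*1 = 20)
j(l) = 6 - 20*l**2
z = 1/244036 (z = 1/((6 - 20*5**2)**2) = 1/((6 - 20*25)**2) = 1/((6 - 500)**2) = 1/((-494)**2) = 1/244036 ≈ 4.0978e-6)
((-52 - 1*1) + 18)*z = ((-52 - 1*1) + 18)*(1/244036) = ((-52 - 1) + 18)*(1/244036) = (-53 + 18)*(1/244036) = -35*1/244036 = -35/244036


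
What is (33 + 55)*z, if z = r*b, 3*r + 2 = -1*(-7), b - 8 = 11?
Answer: 8360/3 ≈ 2786.7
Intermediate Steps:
b = 19 (b = 8 + 11 = 19)
r = 5/3 (r = -⅔ + (-1*(-7))/3 = -⅔ + (⅓)*7 = -⅔ + 7/3 = 5/3 ≈ 1.6667)
z = 95/3 (z = (5/3)*19 = 95/3 ≈ 31.667)
(33 + 55)*z = (33 + 55)*(95/3) = 88*(95/3) = 8360/3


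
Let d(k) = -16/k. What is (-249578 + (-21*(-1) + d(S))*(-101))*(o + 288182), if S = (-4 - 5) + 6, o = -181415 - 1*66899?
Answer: -30168633884/3 ≈ -1.0056e+10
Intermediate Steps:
o = -248314 (o = -181415 - 66899 = -248314)
S = -3 (S = -9 + 6 = -3)
(-249578 + (-21*(-1) + d(S))*(-101))*(o + 288182) = (-249578 + (-21*(-1) - 16/(-3))*(-101))*(-248314 + 288182) = (-249578 + (21 - 16*(-1/3))*(-101))*39868 = (-249578 + (21 + 16/3)*(-101))*39868 = (-249578 + (79/3)*(-101))*39868 = (-249578 - 7979/3)*39868 = -756713/3*39868 = -30168633884/3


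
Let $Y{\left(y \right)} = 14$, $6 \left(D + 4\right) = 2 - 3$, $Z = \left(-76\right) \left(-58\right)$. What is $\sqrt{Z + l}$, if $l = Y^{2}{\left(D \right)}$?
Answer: $2 \sqrt{1151} \approx 67.853$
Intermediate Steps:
$Z = 4408$
$D = - \frac{25}{6}$ ($D = -4 + \frac{2 - 3}{6} = -4 + \frac{1}{6} \left(-1\right) = -4 - \frac{1}{6} = - \frac{25}{6} \approx -4.1667$)
$l = 196$ ($l = 14^{2} = 196$)
$\sqrt{Z + l} = \sqrt{4408 + 196} = \sqrt{4604} = 2 \sqrt{1151}$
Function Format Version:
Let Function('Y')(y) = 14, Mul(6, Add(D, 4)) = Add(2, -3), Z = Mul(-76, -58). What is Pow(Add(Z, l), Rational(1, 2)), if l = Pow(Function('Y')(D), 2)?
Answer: Mul(2, Pow(1151, Rational(1, 2))) ≈ 67.853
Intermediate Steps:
Z = 4408
D = Rational(-25, 6) (D = Add(-4, Mul(Rational(1, 6), Add(2, -3))) = Add(-4, Mul(Rational(1, 6), -1)) = Add(-4, Rational(-1, 6)) = Rational(-25, 6) ≈ -4.1667)
l = 196 (l = Pow(14, 2) = 196)
Pow(Add(Z, l), Rational(1, 2)) = Pow(Add(4408, 196), Rational(1, 2)) = Pow(4604, Rational(1, 2)) = Mul(2, Pow(1151, Rational(1, 2)))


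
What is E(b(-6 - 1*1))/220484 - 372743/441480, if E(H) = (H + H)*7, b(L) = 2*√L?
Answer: -372743/441480 + 7*I*√7/55121 ≈ -0.8443 + 0.00033599*I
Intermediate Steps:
E(H) = 14*H (E(H) = (2*H)*7 = 14*H)
E(b(-6 - 1*1))/220484 - 372743/441480 = (14*(2*√(-6 - 1*1)))/220484 - 372743/441480 = (14*(2*√(-6 - 1)))*(1/220484) - 372743*1/441480 = (14*(2*√(-7)))*(1/220484) - 372743/441480 = (14*(2*(I*√7)))*(1/220484) - 372743/441480 = (14*(2*I*√7))*(1/220484) - 372743/441480 = (28*I*√7)*(1/220484) - 372743/441480 = 7*I*√7/55121 - 372743/441480 = -372743/441480 + 7*I*√7/55121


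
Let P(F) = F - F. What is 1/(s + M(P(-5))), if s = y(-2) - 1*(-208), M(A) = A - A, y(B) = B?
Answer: 1/206 ≈ 0.0048544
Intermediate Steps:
P(F) = 0
M(A) = 0
s = 206 (s = -2 - 1*(-208) = -2 + 208 = 206)
1/(s + M(P(-5))) = 1/(206 + 0) = 1/206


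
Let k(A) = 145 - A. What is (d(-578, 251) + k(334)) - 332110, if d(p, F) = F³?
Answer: 15480952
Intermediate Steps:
(d(-578, 251) + k(334)) - 332110 = (251³ + (145 - 1*334)) - 332110 = (15813251 + (145 - 334)) - 332110 = (15813251 - 189) - 332110 = 15813062 - 332110 = 15480952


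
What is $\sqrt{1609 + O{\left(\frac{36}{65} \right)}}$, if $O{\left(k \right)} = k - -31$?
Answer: $\frac{2 \sqrt{1732835}}{65} \approx 40.504$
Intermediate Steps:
$O{\left(k \right)} = 31 + k$ ($O{\left(k \right)} = k + 31 = 31 + k$)
$\sqrt{1609 + O{\left(\frac{36}{65} \right)}} = \sqrt{1609 + \left(31 + \frac{36}{65}\right)} = \sqrt{1609 + \frac{2051}{65}} = \sqrt{\frac{106636}{65}} = \frac{2 \sqrt{1732835}}{65}$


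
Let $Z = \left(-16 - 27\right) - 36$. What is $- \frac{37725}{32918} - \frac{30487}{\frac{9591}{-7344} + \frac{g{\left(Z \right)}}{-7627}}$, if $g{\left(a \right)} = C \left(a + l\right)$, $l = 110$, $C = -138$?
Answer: $\frac{18737046210363261}{457921475050} \approx 40918.0$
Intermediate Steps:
$Z = -79$ ($Z = -43 - 36 = -79$)
$g{\left(a \right)} = -15180 - 138 a$ ($g{\left(a \right)} = - 138 \left(a + 110\right) = - 138 \left(110 + a\right) = -15180 - 138 a$)
$- \frac{37725}{32918} - \frac{30487}{\frac{9591}{-7344} + \frac{g{\left(Z \right)}}{-7627}} = - \frac{37725}{32918} - \frac{30487}{\frac{9591}{-7344} + \frac{-15180 - -10902}{-7627}} = \left(-37725\right) \frac{1}{32918} - \frac{30487}{9591 \left(- \frac{1}{7344}\right) + \left(-15180 + 10902\right) \left(- \frac{1}{7627}\right)} = - \frac{37725}{32918} - \frac{30487}{- \frac{3197}{2448} - - \frac{4278}{7627}} = - \frac{37725}{32918} - \frac{30487}{- \frac{3197}{2448} + \frac{4278}{7627}} = - \frac{37725}{32918} - \frac{30487}{- \frac{13910975}{18670896}} = - \frac{37725}{32918} - - \frac{569219606352}{13910975} = - \frac{37725}{32918} + \frac{569219606352}{13910975} = \frac{18737046210363261}{457921475050}$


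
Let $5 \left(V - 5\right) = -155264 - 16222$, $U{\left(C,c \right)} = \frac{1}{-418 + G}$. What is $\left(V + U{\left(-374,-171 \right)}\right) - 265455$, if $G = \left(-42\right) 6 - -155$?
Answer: $- \frac{154369809}{515} \approx -2.9975 \cdot 10^{5}$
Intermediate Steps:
$G = -97$ ($G = -252 + 155 = -97$)
$U{\left(C,c \right)} = - \frac{1}{515}$ ($U{\left(C,c \right)} = \frac{1}{-418 - 97} = \frac{1}{-515} = - \frac{1}{515}$)
$V = - \frac{171461}{5}$ ($V = 5 + \frac{-155264 - 16222}{5} = 5 + \frac{1}{5} \left(-171486\right) = 5 - \frac{171486}{5} = - \frac{171461}{5} \approx -34292.0$)
$\left(V + U{\left(-374,-171 \right)}\right) - 265455 = \left(- \frac{171461}{5} - \frac{1}{515}\right) - 265455 = - \frac{17660484}{515} - 265455 = - \frac{154369809}{515}$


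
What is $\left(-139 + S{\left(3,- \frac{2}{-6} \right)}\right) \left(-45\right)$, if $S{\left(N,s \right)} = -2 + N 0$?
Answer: $6345$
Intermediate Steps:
$S{\left(N,s \right)} = -2$ ($S{\left(N,s \right)} = -2 + 0 = -2$)
$\left(-139 + S{\left(3,- \frac{2}{-6} \right)}\right) \left(-45\right) = \left(-139 - 2\right) \left(-45\right) = \left(-141\right) \left(-45\right) = 6345$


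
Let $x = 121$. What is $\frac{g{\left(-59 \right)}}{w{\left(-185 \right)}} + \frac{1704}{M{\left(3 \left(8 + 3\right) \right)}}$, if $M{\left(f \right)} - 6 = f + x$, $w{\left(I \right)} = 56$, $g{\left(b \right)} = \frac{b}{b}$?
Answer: $\frac{2987}{280} \approx 10.668$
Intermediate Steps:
$g{\left(b \right)} = 1$
$M{\left(f \right)} = 127 + f$ ($M{\left(f \right)} = 6 + \left(f + 121\right) = 6 + \left(121 + f\right) = 127 + f$)
$\frac{g{\left(-59 \right)}}{w{\left(-185 \right)}} + \frac{1704}{M{\left(3 \left(8 + 3\right) \right)}} = 1 \cdot \frac{1}{56} + \frac{1704}{127 + 3 \left(8 + 3\right)} = 1 \cdot \frac{1}{56} + \frac{1704}{127 + 3 \cdot 11} = \frac{1}{56} + \frac{1704}{127 + 33} = \frac{1}{56} + \frac{1704}{160} = \frac{1}{56} + 1704 \cdot \frac{1}{160} = \frac{1}{56} + \frac{213}{20} = \frac{2987}{280}$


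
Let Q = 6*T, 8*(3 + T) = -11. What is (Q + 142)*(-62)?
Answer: -14353/2 ≈ -7176.5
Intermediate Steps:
T = -35/8 (T = -3 + (⅛)*(-11) = -3 - 11/8 = -35/8 ≈ -4.3750)
Q = -105/4 (Q = 6*(-35/8) = -105/4 ≈ -26.250)
(Q + 142)*(-62) = (-105/4 + 142)*(-62) = (463/4)*(-62) = -14353/2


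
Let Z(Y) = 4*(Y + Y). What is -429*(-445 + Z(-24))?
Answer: 273273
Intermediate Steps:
Z(Y) = 8*Y (Z(Y) = 4*(2*Y) = 8*Y)
-429*(-445 + Z(-24)) = -429*(-445 + 8*(-24)) = -429*(-445 - 192) = -429*(-637) = 273273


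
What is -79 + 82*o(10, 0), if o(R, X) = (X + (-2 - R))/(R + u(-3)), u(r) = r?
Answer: -1537/7 ≈ -219.57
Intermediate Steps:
o(R, X) = (-2 + X - R)/(-3 + R) (o(R, X) = (X + (-2 - R))/(R - 3) = (-2 + X - R)/(-3 + R))
-79 + 82*o(10, 0) = -79 + 82*((-2 + 0 - 1*10)/(-3 + 10)) = -79 + 82*((-2 + 0 - 10)/7) = -79 + 82*((⅐)*(-12)) = -79 + 82*(-12/7) = -79 - 984/7 = -1537/7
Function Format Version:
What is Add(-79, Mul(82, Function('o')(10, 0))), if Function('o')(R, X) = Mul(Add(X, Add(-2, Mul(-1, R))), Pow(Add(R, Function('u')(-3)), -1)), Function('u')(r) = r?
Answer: Rational(-1537, 7) ≈ -219.57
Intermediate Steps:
Function('o')(R, X) = Mul(Pow(Add(-3, R), -1), Add(-2, X, Mul(-1, R))) (Function('o')(R, X) = Mul(Add(X, Add(-2, Mul(-1, R))), Pow(Add(R, -3), -1)) = Mul(Add(-2, X, Mul(-1, R)), Pow(Add(-3, R), -1)) = Mul(Pow(Add(-3, R), -1), Add(-2, X, Mul(-1, R))))
Add(-79, Mul(82, Function('o')(10, 0))) = Add(-79, Mul(82, Mul(Pow(Add(-3, 10), -1), Add(-2, 0, Mul(-1, 10))))) = Add(-79, Mul(82, Mul(Pow(7, -1), Add(-2, 0, -10)))) = Add(-79, Mul(82, Mul(Rational(1, 7), -12))) = Add(-79, Mul(82, Rational(-12, 7))) = Add(-79, Rational(-984, 7)) = Rational(-1537, 7)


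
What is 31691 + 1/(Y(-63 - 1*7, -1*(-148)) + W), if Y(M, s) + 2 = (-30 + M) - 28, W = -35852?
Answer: 1140305561/35982 ≈ 31691.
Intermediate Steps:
Y(M, s) = -60 + M (Y(M, s) = -2 + ((-30 + M) - 28) = -2 + (-58 + M) = -60 + M)
31691 + 1/(Y(-63 - 1*7, -1*(-148)) + W) = 31691 + 1/((-60 + (-63 - 1*7)) - 35852) = 31691 + 1/((-60 + (-63 - 7)) - 35852) = 31691 + 1/((-60 - 70) - 35852) = 31691 + 1/(-130 - 35852) = 31691 + 1/(-35982) = 31691 - 1/35982 = 1140305561/35982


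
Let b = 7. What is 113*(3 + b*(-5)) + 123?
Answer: -3493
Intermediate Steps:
113*(3 + b*(-5)) + 123 = 113*(3 + 7*(-5)) + 123 = 113*(3 - 35) + 123 = 113*(-32) + 123 = -3616 + 123 = -3493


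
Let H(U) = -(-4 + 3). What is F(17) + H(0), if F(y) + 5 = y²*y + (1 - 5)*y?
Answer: 4841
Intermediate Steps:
F(y) = -5 + y³ - 4*y (F(y) = -5 + (y²*y + (1 - 5)*y) = -5 + (y³ - 4*y) = -5 + y³ - 4*y)
H(U) = 1 (H(U) = -1*(-1) = 1)
F(17) + H(0) = (-5 + 17³ - 4*17) + 1 = (-5 + 4913 - 68) + 1 = 4840 + 1 = 4841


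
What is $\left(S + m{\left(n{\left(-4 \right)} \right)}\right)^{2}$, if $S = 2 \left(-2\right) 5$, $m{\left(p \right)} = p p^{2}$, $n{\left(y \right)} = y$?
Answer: $7056$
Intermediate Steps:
$m{\left(p \right)} = p^{3}$
$S = -20$ ($S = \left(-4\right) 5 = -20$)
$\left(S + m{\left(n{\left(-4 \right)} \right)}\right)^{2} = \left(-20 + \left(-4\right)^{3}\right)^{2} = \left(-20 - 64\right)^{2} = \left(-84\right)^{2} = 7056$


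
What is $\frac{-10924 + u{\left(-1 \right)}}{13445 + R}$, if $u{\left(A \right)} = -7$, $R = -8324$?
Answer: $- \frac{10931}{5121} \approx -2.1345$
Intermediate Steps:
$\frac{-10924 + u{\left(-1 \right)}}{13445 + R} = \frac{-10924 - 7}{13445 - 8324} = - \frac{10931}{5121}$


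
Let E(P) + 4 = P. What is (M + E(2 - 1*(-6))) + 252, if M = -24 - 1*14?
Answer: 218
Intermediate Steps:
E(P) = -4 + P
M = -38 (M = -24 - 14 = -38)
(M + E(2 - 1*(-6))) + 252 = (-38 + (-4 + (2 - 1*(-6)))) + 252 = (-38 + (-4 + (2 + 6))) + 252 = (-38 + (-4 + 8)) + 252 = (-38 + 4) + 252 = -34 + 252 = 218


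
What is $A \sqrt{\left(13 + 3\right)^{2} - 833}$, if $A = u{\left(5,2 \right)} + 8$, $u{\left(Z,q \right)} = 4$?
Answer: $12 i \sqrt{577} \approx 288.25 i$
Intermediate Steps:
$A = 12$ ($A = 4 + 8 = 12$)
$A \sqrt{\left(13 + 3\right)^{2} - 833} = 12 \sqrt{\left(13 + 3\right)^{2} - 833} = 12 \sqrt{16^{2} - 833} = 12 \sqrt{256 - 833} = 12 \sqrt{-577} = 12 i \sqrt{577}$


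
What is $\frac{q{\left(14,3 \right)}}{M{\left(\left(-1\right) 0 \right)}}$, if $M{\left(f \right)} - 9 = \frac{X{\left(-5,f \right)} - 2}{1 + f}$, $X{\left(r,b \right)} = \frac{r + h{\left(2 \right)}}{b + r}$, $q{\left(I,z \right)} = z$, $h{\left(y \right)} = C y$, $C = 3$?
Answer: $\frac{15}{34} \approx 0.44118$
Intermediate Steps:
$h{\left(y \right)} = 3 y$
$X{\left(r,b \right)} = \frac{6 + r}{b + r}$ ($X{\left(r,b \right)} = \frac{r + 3 \cdot 2}{b + r} = \frac{r + 6}{b + r} = \frac{6 + r}{b + r}$)
$M{\left(f \right)} = 9 + \frac{-2 + \frac{1}{-5 + f}}{1 + f}$ ($M{\left(f \right)} = 9 + \frac{\frac{6 - 5}{f - 5} - 2}{1 + f} = 9 + \frac{\frac{1}{-5 + f} 1 - 2}{1 + f} = 9 + \frac{\frac{1}{-5 + f} - 2}{1 + f} = 9 + \frac{-2 + \frac{1}{-5 + f}}{1 + f}$)
$\frac{q{\left(14,3 \right)}}{M{\left(\left(-1\right) 0 \right)}} = \frac{3}{\frac{1}{1 - 0} \frac{1}{-5 - 0} \left(1 + \left(-5 - 0\right) \left(7 + 9 \left(\left(-1\right) 0\right)\right)\right)} = \frac{3}{\frac{1}{1 + 0} \frac{1}{-5 + 0} \left(1 + \left(-5 + 0\right) \left(7 + 9 \cdot 0\right)\right)} = \frac{3}{1^{-1} \frac{1}{-5} \left(1 - 5 \left(7 + 0\right)\right)} = \frac{3}{1 \left(- \frac{1}{5}\right) \left(1 - 35\right)} = \frac{3}{1 \left(- \frac{1}{5}\right) \left(-34\right)} = \frac{3}{\frac{34}{5}} = 3 \cdot \frac{5}{34} = \frac{15}{34}$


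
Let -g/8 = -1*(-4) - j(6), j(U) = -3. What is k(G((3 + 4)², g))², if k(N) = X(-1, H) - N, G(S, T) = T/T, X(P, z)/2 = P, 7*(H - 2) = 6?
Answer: 9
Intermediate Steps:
H = 20/7 (H = 2 + (⅐)*6 = 2 + 6/7 = 20/7 ≈ 2.8571)
X(P, z) = 2*P
g = -56 (g = -8*(-1*(-4) - 1*(-3)) = -8*(4 + 3) = -8*7 = -56)
G(S, T) = 1
k(N) = -2 - N (k(N) = 2*(-1) - N = -2 - N)
k(G((3 + 4)², g))² = (-2 - 1*1)² = (-2 - 1)² = (-3)² = 9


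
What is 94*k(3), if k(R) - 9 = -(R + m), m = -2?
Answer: 752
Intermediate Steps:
k(R) = 11 - R (k(R) = 9 - (R - 2) = 9 - (-2 + R) = 9 + (2 - R) = 11 - R)
94*k(3) = 94*(11 - 1*3) = 94*(11 - 3) = 94*8 = 752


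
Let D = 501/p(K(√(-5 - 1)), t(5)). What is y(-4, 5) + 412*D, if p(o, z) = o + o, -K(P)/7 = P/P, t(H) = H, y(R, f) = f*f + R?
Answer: -103059/7 ≈ -14723.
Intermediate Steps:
y(R, f) = R + f² (y(R, f) = f² + R = R + f²)
K(P) = -7 (K(P) = -7*P/P = -7*1 = -7)
p(o, z) = 2*o
D = -501/14 (D = 501/((2*(-7))) = 501/(-14) = 501*(-1/14) = -501/14 ≈ -35.786)
y(-4, 5) + 412*D = (-4 + 5²) + 412*(-501/14) = (-4 + 25) - 103206/7 = 21 - 103206/7 = -103059/7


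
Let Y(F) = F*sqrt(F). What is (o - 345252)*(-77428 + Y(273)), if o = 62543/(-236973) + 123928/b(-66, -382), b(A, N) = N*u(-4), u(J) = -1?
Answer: 1208811353650864756/45261843 - 1420698367286107*sqrt(273)/15087281 ≈ 2.5151e+10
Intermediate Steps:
Y(F) = F**(3/2)
b(A, N) = -N (b(A, N) = N*(-1) = -N)
o = 14671849259/45261843 (o = 62543/(-236973) + 123928/((-1*(-382))) = 62543*(-1/236973) + 123928/382 = -62543/236973 + 123928*(1/382) = -62543/236973 + 61964/191 = 14671849259/45261843 ≈ 324.15)
(o - 345252)*(-77428 + Y(273)) = (14671849259/45261843 - 345252)*(-77428 + 273**(3/2)) = -15612069970177*(-77428 + 273*sqrt(273))/45261843 = 1208811353650864756/45261843 - 1420698367286107*sqrt(273)/15087281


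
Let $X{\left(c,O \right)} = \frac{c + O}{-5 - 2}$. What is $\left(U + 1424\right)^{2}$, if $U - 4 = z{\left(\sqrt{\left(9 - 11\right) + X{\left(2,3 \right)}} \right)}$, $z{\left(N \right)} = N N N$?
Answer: $\frac{699433253}{343} - \frac{7752 i \sqrt{133}}{7} \approx 2.0392 \cdot 10^{6} - 12771.0 i$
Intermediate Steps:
$X{\left(c,O \right)} = - \frac{O}{7} - \frac{c}{7}$ ($X{\left(c,O \right)} = \frac{O + c}{-7} = \left(O + c\right) \left(- \frac{1}{7}\right) = - \frac{O}{7} - \frac{c}{7}$)
$z{\left(N \right)} = N^{3}$ ($z{\left(N \right)} = N^{2} N = N^{3}$)
$U = 4 - \frac{19 i \sqrt{133}}{49}$ ($U = 4 + \left(\sqrt{\left(9 - 11\right) - \frac{5}{7}}\right)^{3} = 4 + \left(\sqrt{-2 - \frac{5}{7}}\right)^{3} = 4 + \left(\sqrt{- \frac{19}{7}}\right)^{3} = 4 + \left(\frac{i \sqrt{133}}{7}\right)^{3} = 4 - \frac{19 i \sqrt{133}}{49} \approx 4.0 - 4.4718 i$)
$\left(U + 1424\right)^{2} = \left(\left(4 - \frac{19 i \sqrt{133}}{49}\right) + 1424\right)^{2} = \left(1428 - \frac{19 i \sqrt{133}}{49}\right)^{2}$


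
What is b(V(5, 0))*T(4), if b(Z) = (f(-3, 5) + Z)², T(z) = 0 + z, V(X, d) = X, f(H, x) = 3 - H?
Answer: 484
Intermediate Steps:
T(z) = z
b(Z) = (6 + Z)² (b(Z) = ((3 - 1*(-3)) + Z)² = ((3 + 3) + Z)² = (6 + Z)²)
b(V(5, 0))*T(4) = (6 + 5)²*4 = 11²*4 = 121*4 = 484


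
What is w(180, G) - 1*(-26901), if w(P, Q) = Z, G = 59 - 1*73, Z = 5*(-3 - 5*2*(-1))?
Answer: 26936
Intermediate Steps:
Z = 35 (Z = 5*(-3 - 10*(-1)) = 5*(-3 + 10) = 5*7 = 35)
G = -14 (G = 59 - 73 = -14)
w(P, Q) = 35
w(180, G) - 1*(-26901) = 35 - 1*(-26901) = 35 + 26901 = 26936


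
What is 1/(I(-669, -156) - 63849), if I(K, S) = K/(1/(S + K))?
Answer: 1/488076 ≈ 2.0489e-6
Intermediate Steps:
I(K, S) = K*(K + S) (I(K, S) = K/(1/(K + S)) = K*(K + S))
1/(I(-669, -156) - 63849) = 1/(-669*(-669 - 156) - 63849) = 1/(-669*(-825) - 63849) = 1/(551925 - 63849) = 1/488076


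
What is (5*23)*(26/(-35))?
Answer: -598/7 ≈ -85.429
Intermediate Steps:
(5*23)*(26/(-35)) = 115*(26*(-1/35)) = 115*(-26/35) = -598/7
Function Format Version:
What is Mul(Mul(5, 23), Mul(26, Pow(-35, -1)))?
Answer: Rational(-598, 7) ≈ -85.429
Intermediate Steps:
Mul(Mul(5, 23), Mul(26, Pow(-35, -1))) = Mul(115, Mul(26, Rational(-1, 35))) = Mul(115, Rational(-26, 35)) = Rational(-598, 7)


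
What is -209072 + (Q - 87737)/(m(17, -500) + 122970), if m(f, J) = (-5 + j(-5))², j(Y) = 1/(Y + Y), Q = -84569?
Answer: -2571519410872/12299601 ≈ -2.0907e+5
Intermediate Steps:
j(Y) = 1/(2*Y)
m(f, J) = 2601/100 (m(f, J) = (-5 + (½)/(-5))² = (-5 + (½)*(-⅕))² = (-5 - ⅒)² = (-51/10)² = 2601/100)
-209072 + (Q - 87737)/(m(17, -500) + 122970) = -209072 + (-84569 - 87737)/(2601/100 + 122970) = -209072 - 172306/12299601/100 = -209072 - 172306*100/12299601 = -209072 - 17230600/12299601 = -2571519410872/12299601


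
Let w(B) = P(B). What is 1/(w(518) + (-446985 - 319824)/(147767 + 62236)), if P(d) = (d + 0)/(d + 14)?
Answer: -2660038/7122877 ≈ -0.37345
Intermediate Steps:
P(d) = d/(14 + d)
w(B) = B/(14 + B)
1/(w(518) + (-446985 - 319824)/(147767 + 62236)) = 1/(518/(14 + 518) + (-446985 - 319824)/(147767 + 62236)) = 1/(518/532 - 766809/210003) = 1/(518*(1/532) - 766809*1/210003) = 1/(37/38 - 255603/70001) = 1/(-7122877/2660038) = -2660038/7122877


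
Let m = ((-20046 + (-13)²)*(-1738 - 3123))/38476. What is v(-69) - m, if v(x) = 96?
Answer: -92928401/38476 ≈ -2415.2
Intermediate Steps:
m = 96622097/38476 (m = ((-20046 + 169)*(-4861))*(1/38476) = -19877*(-4861)*(1/38476) = 96622097*(1/38476) = 96622097/38476 ≈ 2511.2)
v(-69) - m = 96 - 1*96622097/38476 = 96 - 96622097/38476 = -92928401/38476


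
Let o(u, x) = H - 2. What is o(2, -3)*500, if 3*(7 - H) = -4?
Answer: 9500/3 ≈ 3166.7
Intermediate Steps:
H = 25/3 (H = 7 - ⅓*(-4) = 7 + 4/3 = 25/3 ≈ 8.3333)
o(u, x) = 19/3 (o(u, x) = 25/3 - 2 = 19/3)
o(2, -3)*500 = (19/3)*500 = 9500/3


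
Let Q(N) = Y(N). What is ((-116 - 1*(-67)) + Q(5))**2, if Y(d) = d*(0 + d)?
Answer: 576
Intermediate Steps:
Y(d) = d**2 (Y(d) = d*d = d**2)
Q(N) = N**2
((-116 - 1*(-67)) + Q(5))**2 = ((-116 - 1*(-67)) + 5**2)**2 = ((-116 + 67) + 25)**2 = (-49 + 25)**2 = (-24)**2 = 576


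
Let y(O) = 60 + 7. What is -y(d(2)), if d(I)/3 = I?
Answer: -67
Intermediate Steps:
d(I) = 3*I
y(O) = 67
-y(d(2)) = -1*67 = -67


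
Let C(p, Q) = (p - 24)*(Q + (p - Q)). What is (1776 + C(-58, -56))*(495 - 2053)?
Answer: -10176856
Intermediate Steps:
C(p, Q) = p*(-24 + p) (C(p, Q) = (-24 + p)*p = p*(-24 + p))
(1776 + C(-58, -56))*(495 - 2053) = (1776 - 58*(-24 - 58))*(495 - 2053) = (1776 - 58*(-82))*(-1558) = (1776 + 4756)*(-1558) = 6532*(-1558) = -10176856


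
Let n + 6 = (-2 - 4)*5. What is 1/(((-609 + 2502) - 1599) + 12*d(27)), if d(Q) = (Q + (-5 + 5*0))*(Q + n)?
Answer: -1/2082 ≈ -0.00048031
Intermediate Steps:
n = -36 (n = -6 + (-2 - 4)*5 = -6 - 6*5 = -6 - 30 = -36)
d(Q) = (-36 + Q)*(-5 + Q) (d(Q) = (Q + (-5 + 5*0))*(Q - 36) = (Q + (-5 + 0))*(-36 + Q) = (Q - 5)*(-36 + Q) = (-5 + Q)*(-36 + Q) = (-36 + Q)*(-5 + Q))
1/(((-609 + 2502) - 1599) + 12*d(27)) = 1/(((-609 + 2502) - 1599) + 12*(180 + 27**2 - 41*27)) = 1/((1893 - 1599) + 12*(180 + 729 - 1107)) = 1/(294 + 12*(-198)) = 1/(294 - 2376) = 1/(-2082) = -1/2082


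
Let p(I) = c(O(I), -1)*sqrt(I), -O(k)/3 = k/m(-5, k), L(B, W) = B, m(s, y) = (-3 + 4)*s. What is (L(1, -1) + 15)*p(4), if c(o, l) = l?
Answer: -32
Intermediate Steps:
m(s, y) = s (m(s, y) = 1*s = s)
O(k) = 3*k/5 (O(k) = -3*k/(-5) = -3*k*(-1)/5 = -(-3)*k/5 = 3*k/5)
p(I) = -sqrt(I)
(L(1, -1) + 15)*p(4) = (1 + 15)*(-sqrt(4)) = 16*(-1*2) = 16*(-2) = -32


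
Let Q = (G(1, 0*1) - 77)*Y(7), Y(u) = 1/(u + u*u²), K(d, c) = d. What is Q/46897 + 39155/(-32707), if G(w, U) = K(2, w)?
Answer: -25707626611/21474042506 ≈ -1.1971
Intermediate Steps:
G(w, U) = 2
Y(u) = 1/(u + u³)
Q = -3/14 (Q = (2 - 77)/(7 + 7³) = -75/(7 + 343) = -75/350 = -75*1/350 = -3/14 ≈ -0.21429)
Q/46897 + 39155/(-32707) = -3/14/46897 + 39155/(-32707) = -3/14*1/46897 + 39155*(-1/32707) = -3/656558 - 39155/32707 = -25707626611/21474042506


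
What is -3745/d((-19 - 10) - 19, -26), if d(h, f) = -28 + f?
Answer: 3745/54 ≈ 69.352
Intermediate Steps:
-3745/d((-19 - 10) - 19, -26) = -3745/(-28 - 26) = -3745/(-54) = -3745*(-1/54) = 3745/54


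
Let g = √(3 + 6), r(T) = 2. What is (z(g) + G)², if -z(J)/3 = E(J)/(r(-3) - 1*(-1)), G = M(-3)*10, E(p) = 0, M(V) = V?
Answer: 900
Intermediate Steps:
G = -30 (G = -3*10 = -30)
g = 3 (g = √9 = 3)
z(J) = 0 (z(J) = -0/(2 - 1*(-1)) = -0/(2 + 1) = -0/3 = -3*0 = 0)
(z(g) + G)² = (0 - 30)² = (-30)² = 900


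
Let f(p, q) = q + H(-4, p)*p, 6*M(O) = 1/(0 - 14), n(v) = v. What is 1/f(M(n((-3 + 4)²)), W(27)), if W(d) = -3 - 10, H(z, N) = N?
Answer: -7056/91727 ≈ -0.076924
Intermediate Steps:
W(d) = -13
M(O) = -1/84 (M(O) = 1/(6*(0 - 14)) = (⅙)/(-14) = (⅙)*(-1/14) = -1/84)
f(p, q) = q + p² (f(p, q) = q + p*p = q + p²)
1/f(M(n((-3 + 4)²)), W(27)) = 1/(-13 + (-1/84)²) = 1/(-13 + 1/7056) = 1/(-91727/7056) = -7056/91727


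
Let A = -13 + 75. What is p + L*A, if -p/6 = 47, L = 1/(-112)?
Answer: -15823/56 ≈ -282.55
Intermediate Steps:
L = -1/112 ≈ -0.0089286
A = 62
p = -282 (p = -6*47 = -282)
p + L*A = -282 - 1/112*62 = -282 - 31/56 = -15823/56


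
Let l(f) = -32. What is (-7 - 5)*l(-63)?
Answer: 384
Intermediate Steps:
(-7 - 5)*l(-63) = (-7 - 5)*(-32) = -12*(-32) = 384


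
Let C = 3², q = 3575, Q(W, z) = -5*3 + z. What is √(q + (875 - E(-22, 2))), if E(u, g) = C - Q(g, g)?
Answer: 6*√123 ≈ 66.543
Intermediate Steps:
Q(W, z) = -15 + z
C = 9
E(u, g) = 24 - g (E(u, g) = 9 - (-15 + g) = 9 + (15 - g) = 24 - g)
√(q + (875 - E(-22, 2))) = √(3575 + (875 - (24 - 1*2))) = √(3575 + (875 - (24 - 2))) = √(3575 + (875 - 1*22)) = √(3575 + (875 - 22)) = √(3575 + 853) = √4428 = 6*√123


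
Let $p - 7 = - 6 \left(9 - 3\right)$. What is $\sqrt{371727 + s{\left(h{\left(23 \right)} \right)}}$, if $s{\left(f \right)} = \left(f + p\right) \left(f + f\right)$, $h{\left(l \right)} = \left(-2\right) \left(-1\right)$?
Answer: $3 \sqrt{41291} \approx 609.61$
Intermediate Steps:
$h{\left(l \right)} = 2$
$p = -29$ ($p = 7 - 6 \left(9 - 3\right) = 7 - 36 = -29$)
$s{\left(f \right)} = 2 f \left(-29 + f\right)$ ($s{\left(f \right)} = \left(f - 29\right) \left(f + f\right) = \left(-29 + f\right) 2 f = 2 f \left(-29 + f\right)$)
$\sqrt{371727 + s{\left(h{\left(23 \right)} \right)}} = \sqrt{371727 + 2 \cdot 2 \left(-29 + 2\right)} = \sqrt{371727 + 2 \cdot 2 \left(-27\right)} = \sqrt{371727 - 108} = \sqrt{371619} = 3 \sqrt{41291}$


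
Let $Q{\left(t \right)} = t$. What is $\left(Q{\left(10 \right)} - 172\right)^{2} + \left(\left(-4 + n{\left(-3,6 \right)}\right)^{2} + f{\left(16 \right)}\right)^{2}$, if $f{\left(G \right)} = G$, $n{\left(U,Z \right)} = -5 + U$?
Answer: $51844$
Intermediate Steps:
$\left(Q{\left(10 \right)} - 172\right)^{2} + \left(\left(-4 + n{\left(-3,6 \right)}\right)^{2} + f{\left(16 \right)}\right)^{2} = \left(10 - 172\right)^{2} + \left(\left(-4 - 8\right)^{2} + 16\right)^{2} = \left(-162\right)^{2} + \left(\left(-4 - 8\right)^{2} + 16\right)^{2} = 26244 + \left(\left(-12\right)^{2} + 16\right)^{2} = 26244 + \left(144 + 16\right)^{2} = 26244 + 160^{2} = 26244 + 25600 = 51844$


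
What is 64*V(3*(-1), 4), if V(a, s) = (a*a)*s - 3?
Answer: 2112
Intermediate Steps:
V(a, s) = -3 + s*a² (V(a, s) = a²*s - 3 = s*a² - 3 = -3 + s*a²)
64*V(3*(-1), 4) = 64*(-3 + 4*(3*(-1))²) = 64*(-3 + 4*(-3)²) = 64*(-3 + 4*9) = 64*(-3 + 36) = 64*33 = 2112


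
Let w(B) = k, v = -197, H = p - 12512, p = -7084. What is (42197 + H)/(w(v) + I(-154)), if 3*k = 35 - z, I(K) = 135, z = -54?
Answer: 67803/494 ≈ 137.25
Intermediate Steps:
H = -19596 (H = -7084 - 12512 = -19596)
k = 89/3 (k = (35 - 1*(-54))/3 = (35 + 54)/3 = (1/3)*89 = 89/3 ≈ 29.667)
w(B) = 89/3
(42197 + H)/(w(v) + I(-154)) = (42197 - 19596)/(89/3 + 135) = 22601/(494/3) = 22601*(3/494) = 67803/494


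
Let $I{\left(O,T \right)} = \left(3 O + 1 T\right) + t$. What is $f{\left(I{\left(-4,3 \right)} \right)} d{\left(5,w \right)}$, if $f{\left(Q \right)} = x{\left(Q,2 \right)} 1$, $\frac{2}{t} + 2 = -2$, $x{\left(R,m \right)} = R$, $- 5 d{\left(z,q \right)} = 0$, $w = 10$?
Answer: $0$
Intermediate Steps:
$d{\left(z,q \right)} = 0$ ($d{\left(z,q \right)} = \left(- \frac{1}{5}\right) 0 = 0$)
$t = - \frac{1}{2}$ ($t = \frac{2}{-2 - 2} = \frac{2}{-4} = 2 \left(- \frac{1}{4}\right) = - \frac{1}{2} \approx -0.5$)
$I{\left(O,T \right)} = - \frac{1}{2} + T + 3 O$ ($I{\left(O,T \right)} = \left(3 O + 1 T\right) - \frac{1}{2} = \left(3 O + T\right) - \frac{1}{2} = \left(T + 3 O\right) - \frac{1}{2} = - \frac{1}{2} + T + 3 O$)
$f{\left(Q \right)} = Q$ ($f{\left(Q \right)} = Q 1 = Q$)
$f{\left(I{\left(-4,3 \right)} \right)} d{\left(5,w \right)} = \left(- \frac{1}{2} + 3 + 3 \left(-4\right)\right) 0 = \left(- \frac{1}{2} + 3 - 12\right) 0 = \left(- \frac{19}{2}\right) 0 = 0$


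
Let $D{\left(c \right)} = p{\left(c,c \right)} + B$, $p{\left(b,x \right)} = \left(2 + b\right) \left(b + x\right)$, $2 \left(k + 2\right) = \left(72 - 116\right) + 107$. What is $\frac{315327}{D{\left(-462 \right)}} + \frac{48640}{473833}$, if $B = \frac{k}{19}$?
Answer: $\frac{6463281661418}{7653151132307} \approx 0.84453$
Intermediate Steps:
$k = \frac{59}{2}$ ($k = -2 + \frac{\left(72 - 116\right) + 107}{2} = -2 + \frac{-44 + 107}{2} = -2 + \frac{1}{2} \cdot 63 = -2 + \frac{63}{2} = \frac{59}{2} \approx 29.5$)
$B = \frac{59}{38}$ ($B = \frac{59}{2 \cdot 19} = \frac{59}{2} \cdot \frac{1}{19} = \frac{59}{38} \approx 1.5526$)
$D{\left(c \right)} = \frac{59}{38} + 2 c^{2} + 4 c$ ($D{\left(c \right)} = \left(c^{2} + 2 c + 2 c + c c\right) + \frac{59}{38} = \left(c^{2} + 2 c + 2 c + c^{2}\right) + \frac{59}{38} = \left(2 c^{2} + 4 c\right) + \frac{59}{38} = \frac{59}{38} + 2 c^{2} + 4 c$)
$\frac{315327}{D{\left(-462 \right)}} + \frac{48640}{473833} = \frac{315327}{\frac{59}{38} + 2 \left(-462\right)^{2} + 4 \left(-462\right)} + \frac{48640}{473833} = \frac{315327}{\frac{59}{38} + 2 \cdot 213444 - 1848} + 48640 \cdot \frac{1}{473833} = \frac{315327}{\frac{59}{38} + 426888 - 1848} + \frac{48640}{473833} = \frac{315327}{\frac{16151579}{38}} + \frac{48640}{473833} = 315327 \cdot \frac{38}{16151579} + \frac{48640}{473833} = \frac{11982426}{16151579} + \frac{48640}{473833} = \frac{6463281661418}{7653151132307}$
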